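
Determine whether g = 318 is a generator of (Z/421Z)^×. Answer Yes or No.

φ(421) = 421 − 1 = 420 = 2^2 · 3 · 5 · 7.
It suffices to check that the order of 318 is not a proper divisor of 420: compute 318^(420/q) for q ∈ {2, 3, 5, 7}.
318^210 ≡ 1 (mod 421)  [q = 2: ≡ 1 ✗]
318^140 ≡ 20 (mod 421)  [q = 3: ≢ 1 ✓]
318^84 ≡ 279 (mod 421)  [q = 5: ≢ 1 ✓]
318^60 ≡ 370 (mod 421)  [q = 7: ≢ 1 ✓]
Since 318^210 ≡ 1, the order of 318 divides 210 < 420, so 318 is not a primitive root.

No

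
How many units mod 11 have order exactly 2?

1

φ(11) = 11 − 1 = 10 = 2 · 5.
In a cyclic group of order 10, there are φ(d) elements of order d for each divisor d of 10, and zero for non-divisors.
2 | 10, and φ(2) = 2 − 1 = 1.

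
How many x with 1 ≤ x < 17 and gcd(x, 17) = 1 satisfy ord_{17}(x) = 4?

2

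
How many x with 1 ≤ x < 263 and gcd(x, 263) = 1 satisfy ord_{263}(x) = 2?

φ(263) = 263 − 1 = 262 = 2 · 131.
Since (Z/263Z)^× is cyclic of order 262, the number of elements of order d is φ(d) when d | 262 and 0 otherwise.
2 | 262, and φ(2) = 2 − 1 = 1.

1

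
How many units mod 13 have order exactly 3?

φ(13) = 13 − 1 = 12 = 2^2 · 3.
Since (Z/13Z)^× is cyclic of order 12, the number of elements of order d is φ(d) when d | 12 and 0 otherwise.
3 | 12, and φ(3) = 3 − 1 = 2.

2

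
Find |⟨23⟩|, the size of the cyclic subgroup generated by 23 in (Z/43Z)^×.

21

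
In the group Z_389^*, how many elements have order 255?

0

φ(389) = 389 − 1 = 388 = 2^2 · 97.
Since (Z/389Z)^× is cyclic of order 388, the number of elements of order d is φ(d) when d | 388 and 0 otherwise.
Since 255 ∤ 388, the count is 0.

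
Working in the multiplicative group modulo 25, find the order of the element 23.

20

ord(23) | φ(25) = φ(5^2) = 5·(5−1) = 20 = 2^2 · 5.
Divisors of 20: 1, 2, 4, 5, 10, 20.
Compute 23^d (mod 25) for the divisors d until we hit 1:
23^1 ≡ 23 (mod 25)
23^2 ≡ 4 (mod 25)
23^4 ≡ 16 (mod 25)
23^5 ≡ 18 (mod 25)
23^10 ≡ 24 (mod 25)
23^20 ≡ 1 (mod 25) ✓
Hence ord(23) = 20.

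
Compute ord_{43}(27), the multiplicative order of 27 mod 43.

Since 27 ∈ (Z/43Z)^×, its order divides φ(43) = 43 − 1 = 42 = 2 · 3 · 7.
Divisors of 42: 1, 2, 3, 6, 7, 14, 21, 42.
Test each divisor d:
27^1 ≡ 27
27^2 ≡ 41
27^3 ≡ 32
27^6 ≡ 35
27^7 ≡ 42
27^14 ≡ 1
Therefore the multiplicative order of 27 modulo 43 is 14.

14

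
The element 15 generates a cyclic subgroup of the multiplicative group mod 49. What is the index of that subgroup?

6

The order of 15 must divide φ(49) = φ(7^2) = 7·(7−1) = 42 = 2 · 3 · 7.
Divisors of 42: 1, 2, 3, 6, 7, 14, 21, 42.
Test each divisor d:
15^1 ≡ 15
15^2 ≡ 29
15^3 ≡ 43
15^6 ≡ 36
15^7 ≡ 1
The order of 15 is 7, so the subgroup it generates has 7 elements.
[(Z/49Z)^× : ⟨15⟩] = 42/7 = 6.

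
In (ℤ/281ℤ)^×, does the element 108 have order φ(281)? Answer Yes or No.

Yes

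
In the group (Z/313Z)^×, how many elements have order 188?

φ(313) = 313 − 1 = 312 = 2^3 · 3 · 13.
Since (Z/313Z)^× is cyclic of order 312, the number of elements of order d is φ(d) when d | 312 and 0 otherwise.
Here 312 is not a multiple of 188, so there are no elements of order 188.

0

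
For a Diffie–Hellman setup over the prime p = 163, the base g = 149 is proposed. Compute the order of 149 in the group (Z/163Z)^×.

162

The order of 149 must divide φ(163) = 163 − 1 = 162 = 2 · 3^4.
Divisors of 162: 1, 2, 3, 6, 9, 18, 27, 54, 81, 162.
Evaluate successive powers at the divisors of 162:
149^1 ≡ 149 (mod 163)
149^2 ≡ 33 (mod 163)
149^3 ≡ 27 (mod 163)
149^6 ≡ 77 (mod 163)
149^9 ≡ 123 (mod 163)
149^18 ≡ 133 (mod 163)
149^27 ≡ 59 (mod 163)
149^54 ≡ 58 (mod 163)
149^81 ≡ 162 (mod 163)
149^162 ≡ 1 (mod 163) ✓
Hence ord(149) = 162.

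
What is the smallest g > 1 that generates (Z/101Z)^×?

2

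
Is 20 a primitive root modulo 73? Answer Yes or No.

Yes

φ(73) = 73 − 1 = 72 = 2^3 · 3^2.
It suffices to check that the order of 20 is not a proper divisor of 72: compute 20^(72/q) for q ∈ {2, 3}.
20^36 ≡ 72 (mod 73)  [q = 2: ≢ 1 ✓]
20^24 ≡ 64 (mod 73)  [q = 3: ≢ 1 ✓]
None equal 1, so ord_73(20) = 72: 20 is a primitive root.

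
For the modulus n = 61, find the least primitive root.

2

φ(61) = 61 − 1 = 60 = 2^2 · 3 · 5.
g is a primitive root iff g^(60/q) ≢ 1 (mod 61) for each prime q ∈ {2, 3, 5}.
g = 2: 2^30 ≡ 60; 2^20 ≡ 47; 2^12 ≡ 9 — none is 1, so 2 is a primitive root.
Hence the least primitive root of 61 is 2.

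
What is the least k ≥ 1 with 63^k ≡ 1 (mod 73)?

Since 63 ∈ (Z/73Z)^×, its order divides φ(73) = 73 − 1 = 72 = 2^3 · 3^2.
Divisors of 72: 1, 2, 3, 4, 6, 8, 9, 12, 18, 24, 36, 72.
Check 63^d mod 73 for each divisor in increasing order:
63^1 ≡ 63 (mod 73)
63^2 ≡ 27 (mod 73)
63^3 ≡ 22 (mod 73)
63^4 ≡ 72 (mod 73)
63^6 ≡ 46 (mod 73)
63^8 ≡ 1 (mod 73) ✓
Hence ord(63) = 8.

8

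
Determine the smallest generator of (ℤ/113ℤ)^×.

3

φ(113) = 113 − 1 = 112 = 2^4 · 7.
g is a primitive root iff g^(112/q) ≢ 1 (mod 113) for each prime q ∈ {2, 7}.
g = 2: 2^56 ≡ 1 — hits 1, so not a primitive root.
g = 3: 3^56 ≡ 112; 3^16 ≡ 49 — none is 1, so 3 is a primitive root.
The smallest primitive root modulo 113 is 3.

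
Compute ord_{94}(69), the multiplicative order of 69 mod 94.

46

The order of 69 must divide φ(94) = φ(2)·φ(47) = 1·46 = 46 = 2 · 23.
Divisors of 46: 1, 2, 23, 46.
Compute 69^d (mod 94) for the divisors d until we hit 1:
69^1 ≡ 69 (mod 94)
69^2 ≡ 61 (mod 94)
69^23 ≡ 93 (mod 94)
69^46 ≡ 1 (mod 94) ✓
Therefore the multiplicative order of 69 modulo 94 is 46.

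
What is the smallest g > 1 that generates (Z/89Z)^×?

3

φ(89) = 89 − 1 = 88 = 2^3 · 11.
g is a primitive root iff g^(88/q) ≢ 1 (mod 89) for each prime q ∈ {2, 11}.
g = 2: 2^44 ≡ 1 — hits 1, so not a primitive root.
g = 3: 3^44 ≡ 88; 3^8 ≡ 64 — none is 1, so 3 is a primitive root.
So 3 is the smallest generator of (Z/89Z)^×.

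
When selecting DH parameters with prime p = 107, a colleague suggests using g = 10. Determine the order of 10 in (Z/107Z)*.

53

Since 10 ∈ (Z/107Z)^×, its order divides φ(107) = 107 − 1 = 106 = 2 · 53.
Divisors of 106: 1, 2, 53, 106.
Check 10^d mod 107 for each divisor in increasing order:
10^1 ≡ 10 (mod 107)
10^2 ≡ 100 (mod 107)
10^53 ≡ 1 (mod 107) ✓
So ord_107(10) = 53.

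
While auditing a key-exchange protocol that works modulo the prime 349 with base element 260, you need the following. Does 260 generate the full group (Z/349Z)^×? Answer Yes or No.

φ(349) = 349 − 1 = 348 = 2^2 · 3 · 29.
260 is a primitive root mod 349 iff 260^(φ(349)/q) ≢ 1 for every prime q | φ(349), i.e. q ∈ {2, 3, 29}.
260^174 ≡ 348 (mod 349)  [q = 2: ≢ 1 ✓]
260^116 ≡ 122 (mod 349)  [q = 3: ≢ 1 ✓]
260^12 ≡ 332 (mod 349)  [q = 29: ≢ 1 ✓]
None equal 1, so ord_349(260) = 348: 260 is a primitive root.

Yes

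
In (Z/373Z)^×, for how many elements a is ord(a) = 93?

60

φ(373) = 373 − 1 = 372 = 2^2 · 3 · 31.
In a cyclic group of order 372, there are φ(d) elements of order d for each divisor d of 372, and zero for non-divisors.
93 = 3 · 31 divides 372, and φ(93) = 60.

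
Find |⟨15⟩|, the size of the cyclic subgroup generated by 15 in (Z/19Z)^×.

ord(15) | φ(19) = 19 − 1 = 18 = 2 · 3^2.
Divisors of 18: 1, 2, 3, 6, 9, 18.
Check 15^d mod 19 for each divisor in increasing order:
15^1 ≡ 15
15^2 ≡ 16
15^3 ≡ 12
15^6 ≡ 11
15^9 ≡ 18
15^18 ≡ 1
So ord_19(15) = 18.

18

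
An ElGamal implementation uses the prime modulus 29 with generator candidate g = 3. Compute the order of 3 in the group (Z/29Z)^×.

28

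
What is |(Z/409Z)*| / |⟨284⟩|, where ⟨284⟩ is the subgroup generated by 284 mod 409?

12

By Lagrange's theorem, ord_409(284) divides φ(409) = 409 − 1 = 408 = 2^3 · 3 · 17.
Divisors of 408: 1, 2, 3, 4, 6, 8, 12, 17, 24, 34, 51, 68, 102, 136, 204, 408.
Evaluate successive powers at the divisors of 408:
284^1 ≡ 284 (mod 409)
284^2 ≡ 83 (mod 409)
284^3 ≡ 259 (mod 409)
284^4 ≡ 345 (mod 409)
284^6 ≡ 5 (mod 409)
284^8 ≡ 6 (mod 409)
284^12 ≡ 25 (mod 409)
284^17 ≡ 408 (mod 409)
284^24 ≡ 216 (mod 409)
284^34 ≡ 1 (mod 409) ✓
The order of 284 is 34, so the subgroup it generates has 34 elements.
[(Z/409Z)^× : ⟨284⟩] = 408/34 = 12.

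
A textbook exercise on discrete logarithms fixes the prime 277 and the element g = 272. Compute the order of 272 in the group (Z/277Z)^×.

276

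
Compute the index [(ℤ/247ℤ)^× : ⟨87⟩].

72

ord(87) | φ(247) = φ(13·19) = (13−1)·(19−1) = 12·18 = 216 = 2^3 · 3^3.
Divisors of 216: 1, 2, 3, 4, 6, 8, 9, 12, 18, 24, 27, 36, 54, 72, 108, 216.
Evaluate successive powers at the divisors of 216:
87^1 ≡ 87 (mod 247)
87^2 ≡ 159 (mod 247)
87^3 ≡ 1 (mod 247) ✓
Thus |⟨87⟩| = ord(87) = 3.
The index is φ(247) / ord(87) = 216 / 3 = 72.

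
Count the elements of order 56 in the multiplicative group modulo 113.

24

φ(113) = 113 − 1 = 112 = 2^4 · 7.
In a cyclic group of order 112, there are φ(d) elements of order d for each divisor d of 112, and zero for non-divisors.
56 = 2^3 · 7 divides 112, and φ(56) = 24.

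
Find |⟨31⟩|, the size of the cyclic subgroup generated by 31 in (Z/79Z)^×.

ord(31) | φ(79) = 79 − 1 = 78 = 2 · 3 · 13.
Divisors of 78: 1, 2, 3, 6, 13, 26, 39, 78.
Compute 31^d (mod 79) for the divisors d until we hit 1:
31^1 ≡ 31 (mod 79)
31^2 ≡ 13 (mod 79)
31^3 ≡ 8 (mod 79)
31^6 ≡ 64 (mod 79)
31^13 ≡ 23 (mod 79)
31^26 ≡ 55 (mod 79)
31^39 ≡ 1 (mod 79) ✓
So ord_79(31) = 39.

39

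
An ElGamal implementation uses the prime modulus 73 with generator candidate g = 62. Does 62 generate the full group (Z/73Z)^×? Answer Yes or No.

Yes

φ(73) = 73 − 1 = 72 = 2^3 · 3^2.
Test 62^(72/q) mod 73 for each prime factor q of 72:
62^36 ≡ 72 (mod 73)  [q = 2: ≢ 1 ✓]
62^24 ≡ 8 (mod 73)  [q = 3: ≢ 1 ✓]
Every test exponent gives a nontrivial residue, hence 62 generates the full group.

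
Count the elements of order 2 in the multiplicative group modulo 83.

φ(83) = 83 − 1 = 82 = 2 · 41.
In a cyclic group of order 82, there are φ(d) elements of order d for each divisor d of 82, and zero for non-divisors.
2 | 82, and φ(2) = 2 − 1 = 1.

1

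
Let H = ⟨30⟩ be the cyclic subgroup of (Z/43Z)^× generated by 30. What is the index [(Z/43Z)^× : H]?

1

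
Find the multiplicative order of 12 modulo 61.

15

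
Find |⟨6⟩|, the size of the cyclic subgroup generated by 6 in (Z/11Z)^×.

10

The order of 6 must divide φ(11) = 11 − 1 = 10 = 2 · 5.
Divisors of 10: 1, 2, 5, 10.
Compute 6^d (mod 11) for the divisors d until we hit 1:
6^1 ≡ 6 (mod 11)
6^2 ≡ 3 (mod 11)
6^5 ≡ 10 (mod 11)
6^10 ≡ 1 (mod 11) ✓
Therefore the multiplicative order of 6 modulo 11 is 10.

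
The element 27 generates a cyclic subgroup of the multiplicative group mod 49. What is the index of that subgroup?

3

By Lagrange's theorem, ord_49(27) divides φ(49) = φ(7^2) = 7·(7−1) = 42 = 2 · 3 · 7.
Divisors of 42: 1, 2, 3, 6, 7, 14, 21, 42.
Test each divisor d:
27^1 ≡ 27 (mod 49)
27^2 ≡ 43 (mod 49)
27^3 ≡ 34 (mod 49)
27^6 ≡ 29 (mod 49)
27^7 ≡ 48 (mod 49)
27^14 ≡ 1 (mod 49) ✓
The order of 27 is 14, so the subgroup it generates has 14 elements.
The index is φ(49) / ord(27) = 42 / 14 = 3.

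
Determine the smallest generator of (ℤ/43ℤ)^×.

3

φ(43) = 43 − 1 = 42 = 2 · 3 · 7.
Test candidates g = 2, 3, … against the prime factors q ∈ {2, 3, 7} of φ(43): g is a generator iff g^(42/q) ≢ 1 for every such q.
g = 2: 2^21 ≡ 42; 2^14 ≡ 1 — hits 1, so not a primitive root.
g = 3: 3^21 ≡ 42; 3^14 ≡ 36; 3^6 ≡ 41 — none is 1, so 3 is a primitive root.
Hence the least primitive root of 43 is 3.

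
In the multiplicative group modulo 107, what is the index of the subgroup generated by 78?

1

By Lagrange's theorem, ord_107(78) divides φ(107) = 107 − 1 = 106 = 2 · 53.
Divisors of 106: 1, 2, 53, 106.
Check 78^d mod 107 for each divisor in increasing order:
78^1 ≡ 78 (mod 107)
78^2 ≡ 92 (mod 107)
78^53 ≡ 106 (mod 107)
78^106 ≡ 1 (mod 107) ✓
The order of 78 is 106, so the subgroup it generates has 106 elements.
Index = |(Z/107Z)^×| / |⟨78⟩| = 106 / 106 = 1.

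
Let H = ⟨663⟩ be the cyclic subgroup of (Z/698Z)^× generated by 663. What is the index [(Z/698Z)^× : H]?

3

By Lagrange's theorem, ord_698(663) divides φ(698) = φ(2)·φ(349) = 1·348 = 348 = 2^2 · 3 · 29.
Divisors of 348: 1, 2, 3, 4, 6, 12, 29, 58, 87, 116, 174, 348.
Check 663^d mod 698 for each divisor in increasing order:
663^1 ≡ 663
663^2 ≡ 527
663^3 ≡ 401
663^4 ≡ 623
663^6 ≡ 261
663^12 ≡ 415
663^29 ≡ 213
663^58 ≡ 697
663^87 ≡ 485
663^116 ≡ 1
The order of 663 is 116, so the subgroup it generates has 116 elements.
Index = |(Z/698Z)^×| / |⟨663⟩| = 348 / 116 = 3.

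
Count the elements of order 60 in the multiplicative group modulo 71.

0

φ(71) = 71 − 1 = 70 = 2 · 5 · 7.
(Z/71Z)^× is cyclic (|G| = 70); a cyclic group of order m has exactly φ(d) elements of each order d | m, and none otherwise.
60 does not divide 70, so no element of (Z/71Z)^× has order 60.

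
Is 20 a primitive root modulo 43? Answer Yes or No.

φ(43) = 43 − 1 = 42 = 2 · 3 · 7.
It suffices to check that the order of 20 is not a proper divisor of 42: compute 20^(42/q) for q ∈ {2, 3, 7}.
20^21 ≡ 42 (mod 43)  [q = 2: ≢ 1 ✓]
20^14 ≡ 36 (mod 43)  [q = 3: ≢ 1 ✓]
20^6 ≡ 4 (mod 43)  [q = 7: ≢ 1 ✓]
All checks pass, so 20 has order 42 and is a primitive root modulo 43.

Yes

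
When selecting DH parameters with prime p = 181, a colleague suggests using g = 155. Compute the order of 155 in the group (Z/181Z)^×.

ord(155) | φ(181) = 181 − 1 = 180 = 2^2 · 3^2 · 5.
Divisors of 180: 1, 2, 3, 4, 5, 6, 9, 10, 12, 15, 18, 20, 30, 36, 45, 60, 90, 180.
Compute 155^d (mod 181) for the divisors d until we hit 1:
155^1 ≡ 155 (mod 181)
155^2 ≡ 133 (mod 181)
155^3 ≡ 162 (mod 181)
155^4 ≡ 132 (mod 181)
155^5 ≡ 7 (mod 181)
155^6 ≡ 180 (mod 181)
155^9 ≡ 19 (mod 181)
155^10 ≡ 49 (mod 181)
155^12 ≡ 1 (mod 181) ✓
The smallest such exponent is 12, so the order of 155 is 12.

12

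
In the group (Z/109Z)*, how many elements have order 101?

0

φ(109) = 109 − 1 = 108 = 2^2 · 3^3.
(Z/109Z)^× is cyclic (|G| = 108); a cyclic group of order m has exactly φ(d) elements of each order d | m, and none otherwise.
Here 108 is not a multiple of 101, so there are no elements of order 101.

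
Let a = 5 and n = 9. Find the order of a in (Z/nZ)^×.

Since 5 ∈ (Z/9Z)^×, its order divides φ(9) = φ(3^2) = 3·(3−1) = 6 = 2 · 3.
Divisors of 6: 1, 2, 3, 6.
Check 5^d mod 9 for each divisor in increasing order:
5^1 ≡ 5
5^2 ≡ 7
5^3 ≡ 8
5^6 ≡ 1
So ord_9(5) = 6.

6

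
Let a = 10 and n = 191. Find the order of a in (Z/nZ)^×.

95

Since 10 ∈ (Z/191Z)^×, its order divides φ(191) = 191 − 1 = 190 = 2 · 5 · 19.
Divisors of 190: 1, 2, 5, 10, 19, 38, 95, 190.
Compute 10^d (mod 191) for the divisors d until we hit 1:
10^1 ≡ 10
10^2 ≡ 100
10^5 ≡ 107
10^10 ≡ 180
10^19 ≡ 184
10^38 ≡ 49
10^95 ≡ 1
Hence ord(10) = 95.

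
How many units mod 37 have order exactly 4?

2

φ(37) = 37 − 1 = 36 = 2^2 · 3^2.
(Z/37Z)^× is cyclic (|G| = 36); a cyclic group of order m has exactly φ(d) elements of each order d | m, and none otherwise.
4 = 2^2 divides 36, and φ(4) = 2.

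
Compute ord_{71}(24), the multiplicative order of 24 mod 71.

35

The order of 24 must divide φ(71) = 71 − 1 = 70 = 2 · 5 · 7.
Divisors of 70: 1, 2, 5, 7, 10, 14, 35, 70.
Compute 24^d (mod 71) for the divisors d until we hit 1:
24^1 ≡ 24
24^2 ≡ 8
24^5 ≡ 45
24^7 ≡ 5
24^10 ≡ 37
24^14 ≡ 25
24^35 ≡ 1
Therefore the multiplicative order of 24 modulo 71 is 35.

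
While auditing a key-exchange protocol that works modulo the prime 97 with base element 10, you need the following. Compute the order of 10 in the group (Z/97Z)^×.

96

The order of 10 must divide φ(97) = 97 − 1 = 96 = 2^5 · 3.
Divisors of 96: 1, 2, 3, 4, 6, 8, 12, 16, 24, 32, 48, 96.
Test each divisor d:
10^1 ≡ 10 (mod 97)
10^2 ≡ 3 (mod 97)
10^3 ≡ 30 (mod 97)
10^4 ≡ 9 (mod 97)
10^6 ≡ 27 (mod 97)
10^8 ≡ 81 (mod 97)
10^12 ≡ 50 (mod 97)
10^16 ≡ 62 (mod 97)
10^24 ≡ 75 (mod 97)
10^32 ≡ 61 (mod 97)
10^48 ≡ 96 (mod 97)
10^96 ≡ 1 (mod 97) ✓
Hence ord(10) = 96.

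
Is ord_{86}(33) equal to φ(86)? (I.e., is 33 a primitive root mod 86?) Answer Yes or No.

Yes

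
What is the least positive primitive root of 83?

2

φ(83) = 83 − 1 = 82 = 2 · 41.
g is a primitive root iff g^(82/q) ≢ 1 (mod 83) for each prime q ∈ {2, 41}.
g = 2: 2^41 ≡ 82; 2^2 ≡ 4 — none is 1, so 2 is a primitive root.
Hence the least primitive root of 83 is 2.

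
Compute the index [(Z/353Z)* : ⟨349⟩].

8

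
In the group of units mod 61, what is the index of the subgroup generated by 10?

ord(10) | φ(61) = 61 − 1 = 60 = 2^2 · 3 · 5.
Divisors of 60: 1, 2, 3, 4, 5, 6, 10, 12, 15, 20, 30, 60.
Compute 10^d (mod 61) for the divisors d until we hit 1:
10^1 ≡ 10 (mod 61)
10^2 ≡ 39 (mod 61)
10^3 ≡ 24 (mod 61)
10^4 ≡ 57 (mod 61)
10^5 ≡ 21 (mod 61)
10^6 ≡ 27 (mod 61)
10^10 ≡ 14 (mod 61)
10^12 ≡ 58 (mod 61)
10^15 ≡ 50 (mod 61)
10^20 ≡ 13 (mod 61)
10^30 ≡ 60 (mod 61)
10^60 ≡ 1 (mod 61) ✓
Thus |⟨10⟩| = ord(10) = 60.
Index = |(Z/61Z)^×| / |⟨10⟩| = 60 / 60 = 1.

1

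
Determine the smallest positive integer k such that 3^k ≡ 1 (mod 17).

16

By Lagrange's theorem, ord_17(3) divides φ(17) = 17 − 1 = 16 = 2^4.
Divisors of 16: 1, 2, 4, 8, 16.
Test each divisor d:
3^1 ≡ 3
3^2 ≡ 9
3^4 ≡ 13
3^8 ≡ 16
3^16 ≡ 1
Therefore the multiplicative order of 3 modulo 17 is 16.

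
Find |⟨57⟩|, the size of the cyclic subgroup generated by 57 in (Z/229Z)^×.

ord(57) | φ(229) = 229 − 1 = 228 = 2^2 · 3 · 19.
Divisors of 228: 1, 2, 3, 4, 6, 12, 19, 38, 57, 76, 114, 228.
Evaluate successive powers at the divisors of 228:
57^1 ≡ 57
57^2 ≡ 43
57^3 ≡ 161
57^4 ≡ 17
57^6 ≡ 44
57^12 ≡ 104
57^19 ≡ 1
So ord_229(57) = 19.

19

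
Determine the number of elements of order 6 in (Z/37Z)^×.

φ(37) = 37 − 1 = 36 = 2^2 · 3^2.
(Z/37Z)^× is cyclic (|G| = 36); a cyclic group of order m has exactly φ(d) elements of each order d | m, and none otherwise.
6 = 2 · 3 divides 36, and φ(6) = 2.

2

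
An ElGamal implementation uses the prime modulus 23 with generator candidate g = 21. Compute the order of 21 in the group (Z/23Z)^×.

22

Since 21 ∈ (Z/23Z)^×, its order divides φ(23) = 23 − 1 = 22 = 2 · 11.
Divisors of 22: 1, 2, 11, 22.
Check 21^d mod 23 for each divisor in increasing order:
21^1 ≡ 21
21^2 ≡ 4
21^11 ≡ 22
21^22 ≡ 1
The smallest such exponent is 22, so the order of 21 is 22.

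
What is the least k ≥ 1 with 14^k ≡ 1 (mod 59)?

58

By Lagrange's theorem, ord_59(14) divides φ(59) = 59 − 1 = 58 = 2 · 29.
Divisors of 58: 1, 2, 29, 58.
Test each divisor d:
14^1 ≡ 14 (mod 59)
14^2 ≡ 19 (mod 59)
14^29 ≡ 58 (mod 59)
14^58 ≡ 1 (mod 59) ✓
The smallest such exponent is 58, so the order of 14 is 58.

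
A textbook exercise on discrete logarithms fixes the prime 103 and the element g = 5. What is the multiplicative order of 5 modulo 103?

Since 5 ∈ (Z/103Z)^×, its order divides φ(103) = 103 − 1 = 102 = 2 · 3 · 17.
Divisors of 102: 1, 2, 3, 6, 17, 34, 51, 102.
Evaluate successive powers at the divisors of 102:
5^1 ≡ 5 (mod 103)
5^2 ≡ 25 (mod 103)
5^3 ≡ 22 (mod 103)
5^6 ≡ 72 (mod 103)
5^17 ≡ 57 (mod 103)
5^34 ≡ 56 (mod 103)
5^51 ≡ 102 (mod 103)
5^102 ≡ 1 (mod 103) ✓
The smallest such exponent is 102, so the order of 5 is 102.

102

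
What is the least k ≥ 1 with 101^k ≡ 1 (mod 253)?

110

ord(101) | φ(253) = φ(11·23) = (11−1)·(23−1) = 10·22 = 220 = 2^2 · 5 · 11.
Divisors of 220: 1, 2, 4, 5, 10, 11, 20, 22, 44, 55, 110, 220.
Test each divisor d:
101^1 ≡ 101 (mod 253)
101^2 ≡ 81 (mod 253)
101^4 ≡ 236 (mod 253)
101^5 ≡ 54 (mod 253)
101^10 ≡ 133 (mod 253)
101^11 ≡ 24 (mod 253)
101^20 ≡ 232 (mod 253)
101^22 ≡ 70 (mod 253)
101^44 ≡ 93 (mod 253)
101^55 ≡ 208 (mod 253)
101^110 ≡ 1 (mod 253) ✓
Therefore the multiplicative order of 101 modulo 253 is 110.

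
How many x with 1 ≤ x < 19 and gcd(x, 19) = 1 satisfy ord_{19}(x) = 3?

2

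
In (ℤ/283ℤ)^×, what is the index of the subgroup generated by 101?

The order of 101 must divide φ(283) = 283 − 1 = 282 = 2 · 3 · 47.
Divisors of 282: 1, 2, 3, 6, 47, 94, 141, 282.
Evaluate successive powers at the divisors of 282:
101^1 ≡ 101 (mod 283)
101^2 ≡ 13 (mod 283)
101^3 ≡ 181 (mod 283)
101^6 ≡ 216 (mod 283)
101^47 ≡ 44 (mod 283)
101^94 ≡ 238 (mod 283)
101^141 ≡ 1 (mod 283) ✓
Thus |⟨101⟩| = ord(101) = 141.
The index is φ(283) / ord(101) = 282 / 141 = 2.

2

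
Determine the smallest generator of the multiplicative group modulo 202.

3

φ(202) = φ(2)·φ(101) = 1·100 = 100 = 2^2 · 5^2.
g is a primitive root iff g^(100/q) ≢ 1 (mod 202) for each prime q ∈ {2, 5}.
g = 2: gcd(2, 202) = 2 > 1, not a unit — skip.
g = 3: 3^50 ≡ 201; 3^20 ≡ 185 — none is 1, so 3 is a primitive root.
So 3 is the smallest generator of (Z/202Z)^×.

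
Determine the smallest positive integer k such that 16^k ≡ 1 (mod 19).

The order of 16 must divide φ(19) = 19 − 1 = 18 = 2 · 3^2.
Divisors of 18: 1, 2, 3, 6, 9, 18.
Check 16^d mod 19 for each divisor in increasing order:
16^1 ≡ 16
16^2 ≡ 9
16^3 ≡ 11
16^6 ≡ 7
16^9 ≡ 1
The smallest such exponent is 9, so the order of 16 is 9.

9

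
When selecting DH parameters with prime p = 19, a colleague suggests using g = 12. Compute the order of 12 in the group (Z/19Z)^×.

6

Since 12 ∈ (Z/19Z)^×, its order divides φ(19) = 19 − 1 = 18 = 2 · 3^2.
Divisors of 18: 1, 2, 3, 6, 9, 18.
Evaluate successive powers at the divisors of 18:
12^1 ≡ 12 (mod 19)
12^2 ≡ 11 (mod 19)
12^3 ≡ 18 (mod 19)
12^6 ≡ 1 (mod 19) ✓
Therefore the multiplicative order of 12 modulo 19 is 6.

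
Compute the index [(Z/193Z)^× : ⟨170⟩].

6

The order of 170 must divide φ(193) = 193 − 1 = 192 = 2^6 · 3.
Divisors of 192: 1, 2, 3, 4, 6, 8, 12, 16, 24, 32, 48, 64, 96, 192.
Evaluate successive powers at the divisors of 192:
170^1 ≡ 170 (mod 193)
170^2 ≡ 143 (mod 193)
170^3 ≡ 185 (mod 193)
170^4 ≡ 184 (mod 193)
170^6 ≡ 64 (mod 193)
170^8 ≡ 81 (mod 193)
170^12 ≡ 43 (mod 193)
170^16 ≡ 192 (mod 193)
170^24 ≡ 112 (mod 193)
170^32 ≡ 1 (mod 193) ✓
Thus |⟨170⟩| = ord(170) = 32.
The index is φ(193) / ord(170) = 192 / 32 = 6.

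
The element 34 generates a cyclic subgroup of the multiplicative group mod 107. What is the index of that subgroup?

2

The order of 34 must divide φ(107) = 107 − 1 = 106 = 2 · 53.
Divisors of 106: 1, 2, 53, 106.
Evaluate successive powers at the divisors of 106:
34^1 ≡ 34
34^2 ≡ 86
34^53 ≡ 1
Thus |⟨34⟩| = ord(34) = 53.
The index is φ(107) / ord(34) = 106 / 53 = 2.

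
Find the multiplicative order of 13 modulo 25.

20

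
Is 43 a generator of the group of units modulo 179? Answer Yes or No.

φ(179) = 179 − 1 = 178 = 2 · 89.
It suffices to check that the order of 43 is not a proper divisor of 178: compute 43^(178/q) for q ∈ {2, 89}.
43^89 ≡ 1 (mod 179)  [q = 2: ≡ 1 ✗]
43^2 ≡ 59 (mod 179)  [q = 89: ≢ 1 ✓]
Since 43^89 ≡ 1, the order of 43 divides 89 < 178, so 43 is not a primitive root.

No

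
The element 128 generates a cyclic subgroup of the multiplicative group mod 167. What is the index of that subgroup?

2

By Lagrange's theorem, ord_167(128) divides φ(167) = 167 − 1 = 166 = 2 · 83.
Divisors of 166: 1, 2, 83, 166.
Test each divisor d:
128^1 ≡ 128 (mod 167)
128^2 ≡ 18 (mod 167)
128^83 ≡ 1 (mod 167) ✓
So ord_167(128) = 83, hence |⟨128⟩| = 83.
Index = |(Z/167Z)^×| / |⟨128⟩| = 166 / 83 = 2.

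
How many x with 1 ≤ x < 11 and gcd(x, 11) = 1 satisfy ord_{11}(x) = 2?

φ(11) = 11 − 1 = 10 = 2 · 5.
(Z/11Z)^× is cyclic (|G| = 10); a cyclic group of order m has exactly φ(d) elements of each order d | m, and none otherwise.
2 | 10, and φ(2) = 2 − 1 = 1.

1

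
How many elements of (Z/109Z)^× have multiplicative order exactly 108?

36

φ(109) = 109 − 1 = 108 = 2^2 · 3^3.
Since (Z/109Z)^× is cyclic of order 108, the number of elements of order d is φ(d) when d | 108 and 0 otherwise.
108 = 2^2 · 3^3 divides 108, and φ(108) = 36.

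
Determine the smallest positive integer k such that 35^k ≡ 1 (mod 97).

3

The order of 35 must divide φ(97) = 97 − 1 = 96 = 2^5 · 3.
Divisors of 96: 1, 2, 3, 4, 6, 8, 12, 16, 24, 32, 48, 96.
Check 35^d mod 97 for each divisor in increasing order:
35^1 ≡ 35 (mod 97)
35^2 ≡ 61 (mod 97)
35^3 ≡ 1 (mod 97) ✓
Hence ord(35) = 3.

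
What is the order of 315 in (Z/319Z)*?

70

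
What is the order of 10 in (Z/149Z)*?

148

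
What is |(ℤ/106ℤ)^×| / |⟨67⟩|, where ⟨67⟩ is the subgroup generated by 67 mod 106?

The order of 67 must divide φ(106) = φ(2)·φ(53) = 1·52 = 52 = 2^2 · 13.
Divisors of 52: 1, 2, 4, 13, 26, 52.
Compute 67^d (mod 106) for the divisors d until we hit 1:
67^1 ≡ 67
67^2 ≡ 37
67^4 ≡ 97
67^13 ≡ 23
67^26 ≡ 105
67^52 ≡ 1
Thus |⟨67⟩| = ord(67) = 52.
Index = |(Z/106Z)^×| / |⟨67⟩| = 52 / 52 = 1.

1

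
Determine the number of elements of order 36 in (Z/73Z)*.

φ(73) = 73 − 1 = 72 = 2^3 · 3^2.
(Z/73Z)^× is cyclic (|G| = 72); a cyclic group of order m has exactly φ(d) elements of each order d | m, and none otherwise.
36 = 2^2 · 3^2 divides 72, and φ(36) = 12.

12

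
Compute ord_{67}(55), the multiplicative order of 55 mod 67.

33

By Lagrange's theorem, ord_67(55) divides φ(67) = 67 − 1 = 66 = 2 · 3 · 11.
Divisors of 66: 1, 2, 3, 6, 11, 22, 33, 66.
Compute 55^d (mod 67) for the divisors d until we hit 1:
55^1 ≡ 55 (mod 67)
55^2 ≡ 10 (mod 67)
55^3 ≡ 14 (mod 67)
55^6 ≡ 62 (mod 67)
55^11 ≡ 37 (mod 67)
55^22 ≡ 29 (mod 67)
55^33 ≡ 1 (mod 67) ✓
The smallest such exponent is 33, so the order of 55 is 33.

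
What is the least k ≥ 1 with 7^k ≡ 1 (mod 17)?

16

Since 7 ∈ (Z/17Z)^×, its order divides φ(17) = 17 − 1 = 16 = 2^4.
Divisors of 16: 1, 2, 4, 8, 16.
Evaluate successive powers at the divisors of 16:
7^1 ≡ 7 (mod 17)
7^2 ≡ 15 (mod 17)
7^4 ≡ 4 (mod 17)
7^8 ≡ 16 (mod 17)
7^16 ≡ 1 (mod 17) ✓
So ord_17(7) = 16.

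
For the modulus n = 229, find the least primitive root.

6

φ(229) = 229 − 1 = 228 = 2^2 · 3 · 19.
g is a primitive root iff g^(228/q) ≢ 1 (mod 229) for each prime q ∈ {2, 3, 19}.
g = 2: 2^114 ≡ 228; 2^76 ≡ 1 — hits 1, so not a primitive root.
g = 3: 3^114 ≡ 1 — hits 1, so not a primitive root.
g = 4: 4^114 ≡ 1 — hits 1, so not a primitive root.
g = 5: 5^114 ≡ 1 — hits 1, so not a primitive root.
g = 6: 6^114 ≡ 228; 6^76 ≡ 134; 6^12 ≡ 165 — none is 1, so 6 is a primitive root.
So 6 is the smallest generator of (Z/229Z)^×.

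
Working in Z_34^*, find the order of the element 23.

Since 23 ∈ (Z/34Z)^×, its order divides φ(34) = φ(2)·φ(17) = 1·16 = 16 = 2^4.
Divisors of 16: 1, 2, 4, 8, 16.
Test each divisor d:
23^1 ≡ 23 (mod 34)
23^2 ≡ 19 (mod 34)
23^4 ≡ 21 (mod 34)
23^8 ≡ 33 (mod 34)
23^16 ≡ 1 (mod 34) ✓
So ord_34(23) = 16.

16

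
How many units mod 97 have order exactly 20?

0

φ(97) = 97 − 1 = 96 = 2^5 · 3.
In a cyclic group of order 96, there are φ(d) elements of order d for each divisor d of 96, and zero for non-divisors.
20 does not divide 96, so no element of (Z/97Z)^× has order 20.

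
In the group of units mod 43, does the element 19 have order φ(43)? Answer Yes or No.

Yes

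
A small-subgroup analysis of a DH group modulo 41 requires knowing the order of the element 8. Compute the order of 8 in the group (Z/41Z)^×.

By Lagrange's theorem, ord_41(8) divides φ(41) = 41 − 1 = 40 = 2^3 · 5.
Divisors of 40: 1, 2, 4, 5, 8, 10, 20, 40.
Compute 8^d (mod 41) for the divisors d until we hit 1:
8^1 ≡ 8
8^2 ≡ 23
8^4 ≡ 37
8^5 ≡ 9
8^8 ≡ 16
8^10 ≡ 40
8^20 ≡ 1
Hence ord(8) = 20.

20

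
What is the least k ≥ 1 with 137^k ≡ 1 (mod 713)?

30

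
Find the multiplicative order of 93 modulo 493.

56

ord(93) | φ(493) = φ(17·29) = (17−1)·(29−1) = 16·28 = 448 = 2^6 · 7.
Divisors of 448: 1, 2, 4, 7, 8, 14, 16, 28, 32, 56, 64, 112, 224, 448.
Check 93^d mod 493 for each divisor in increasing order:
93^1 ≡ 93
93^2 ≡ 268
93^4 ≡ 339
93^7 ≡ 202
93^8 ≡ 52
93^14 ≡ 378
93^16 ≡ 239
93^28 ≡ 407
93^32 ≡ 426
93^56 ≡ 1
So ord_493(93) = 56.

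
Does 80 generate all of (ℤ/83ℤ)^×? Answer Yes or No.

Yes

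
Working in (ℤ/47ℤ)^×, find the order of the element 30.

46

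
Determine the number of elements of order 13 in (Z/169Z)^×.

12

φ(169) = φ(13^2) = 13·(13−1) = 156 = 2^2 · 3 · 13.
(Z/169Z)^× is cyclic (|G| = 156); a cyclic group of order m has exactly φ(d) elements of each order d | m, and none otherwise.
13 | 156, and φ(13) = 13 − 1 = 12.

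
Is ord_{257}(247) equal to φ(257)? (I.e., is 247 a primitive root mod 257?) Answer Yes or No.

Yes

φ(257) = 257 − 1 = 256 = 2^8.
An element g generates (Z/257Z)^× iff g^(256/q) ≢ 1 (mod 257) for each prime q ∈ {2}.
247^128 ≡ 256 (mod 257)  [q = 2: ≢ 1 ✓]
None equal 1, so ord_257(247) = 256: 247 is a primitive root.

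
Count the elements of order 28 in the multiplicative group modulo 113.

φ(113) = 113 − 1 = 112 = 2^4 · 7.
Since (Z/113Z)^× is cyclic of order 112, the number of elements of order d is φ(d) when d | 112 and 0 otherwise.
28 = 2^2 · 7 divides 112, and φ(28) = 12.

12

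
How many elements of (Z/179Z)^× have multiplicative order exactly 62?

φ(179) = 179 − 1 = 178 = 2 · 89.
(Z/179Z)^× is cyclic (|G| = 178); a cyclic group of order m has exactly φ(d) elements of each order d | m, and none otherwise.
Since 62 ∤ 178, the count is 0.

0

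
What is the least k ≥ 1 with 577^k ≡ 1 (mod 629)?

36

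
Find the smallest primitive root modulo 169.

2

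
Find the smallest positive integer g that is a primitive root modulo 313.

10

φ(313) = 313 − 1 = 312 = 2^3 · 3 · 13.
Test candidates g = 2, 3, … against the prime factors q ∈ {2, 3, 13} of φ(313): g is a generator iff g^(312/q) ≢ 1 for every such q.
g = 2: 2^156 ≡ 1 — hits 1, so not a primitive root.
g = 3: 3^156 ≡ 1 — hits 1, so not a primitive root.
g = 4: 4^156 ≡ 1 — hits 1, so not a primitive root.
g = 5: 5^156 ≡ 312; 5^104 ≡ 1 — hits 1, so not a primitive root.
g = 6: 6^156 ≡ 1 — hits 1, so not a primitive root.
g = 7: 7^156 ≡ 312; 7^104 ≡ 1 — hits 1, so not a primitive root.
g = 8: 8^156 ≡ 1 — hits 1, so not a primitive root.
g = 9: 9^156 ≡ 1 — hits 1, so not a primitive root.
g = 10: 10^156 ≡ 312; 10^104 ≡ 214; 10^24 ≡ 103 — none is 1, so 10 is a primitive root.
So 10 is the smallest generator of (Z/313Z)^×.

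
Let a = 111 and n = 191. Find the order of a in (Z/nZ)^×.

Since 111 ∈ (Z/191Z)^×, its order divides φ(191) = 191 − 1 = 190 = 2 · 5 · 19.
Divisors of 190: 1, 2, 5, 10, 19, 38, 95, 190.
Compute 111^d (mod 191) for the divisors d until we hit 1:
111^1 ≡ 111
111^2 ≡ 97
111^5 ≡ 11
111^10 ≡ 121
111^19 ≡ 82
111^38 ≡ 39
111^95 ≡ 190
111^190 ≡ 1
Therefore the multiplicative order of 111 modulo 191 is 190.

190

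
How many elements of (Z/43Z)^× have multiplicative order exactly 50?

0

φ(43) = 43 − 1 = 42 = 2 · 3 · 7.
(Z/43Z)^× is cyclic (|G| = 42); a cyclic group of order m has exactly φ(d) elements of each order d | m, and none otherwise.
Here 42 is not a multiple of 50, so there are no elements of order 50.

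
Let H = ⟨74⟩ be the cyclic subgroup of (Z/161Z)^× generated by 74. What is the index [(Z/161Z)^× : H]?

Since 74 ∈ (Z/161Z)^×, its order divides φ(161) = φ(7·23) = (7−1)·(23−1) = 6·22 = 132 = 2^2 · 3 · 11.
Divisors of 132: 1, 2, 3, 4, 6, 11, 12, 22, 33, 44, 66, 132.
Check 74^d mod 161 for each divisor in increasing order:
74^1 ≡ 74 (mod 161)
74^2 ≡ 2 (mod 161)
74^3 ≡ 148 (mod 161)
74^4 ≡ 4 (mod 161)
74^6 ≡ 8 (mod 161)
74^11 ≡ 114 (mod 161)
74^12 ≡ 64 (mod 161)
74^22 ≡ 116 (mod 161)
74^33 ≡ 22 (mod 161)
74^44 ≡ 93 (mod 161)
74^66 ≡ 1 (mod 161) ✓
The order of 74 is 66, so the subgroup it generates has 66 elements.
[(Z/161Z)^× : ⟨74⟩] = 132/66 = 2.

2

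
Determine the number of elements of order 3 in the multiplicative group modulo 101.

φ(101) = 101 − 1 = 100 = 2^2 · 5^2.
(Z/101Z)^× is cyclic (|G| = 100); a cyclic group of order m has exactly φ(d) elements of each order d | m, and none otherwise.
Here 100 is not a multiple of 3, so there are no elements of order 3.

0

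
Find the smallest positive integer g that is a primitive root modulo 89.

φ(89) = 89 − 1 = 88 = 2^3 · 11.
g is a primitive root iff g^(88/q) ≢ 1 (mod 89) for each prime q ∈ {2, 11}.
g = 2: 2^44 ≡ 1 — hits 1, so not a primitive root.
g = 3: 3^44 ≡ 88; 3^8 ≡ 64 — none is 1, so 3 is a primitive root.
Hence the least primitive root of 89 is 3.

3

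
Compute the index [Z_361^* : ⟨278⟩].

3

By Lagrange's theorem, ord_361(278) divides φ(361) = φ(19^2) = 19·(19−1) = 342 = 2 · 3^2 · 19.
Divisors of 342: 1, 2, 3, 6, 9, 18, 19, 38, 57, 114, 171, 342.
Evaluate successive powers at the divisors of 342:
278^1 ≡ 278 (mod 361)
278^2 ≡ 30 (mod 361)
278^3 ≡ 37 (mod 361)
278^6 ≡ 286 (mod 361)
278^9 ≡ 113 (mod 361)
278^18 ≡ 134 (mod 361)
278^19 ≡ 69 (mod 361)
278^38 ≡ 68 (mod 361)
278^57 ≡ 360 (mod 361)
278^114 ≡ 1 (mod 361) ✓
Thus |⟨278⟩| = ord(278) = 114.
The index is φ(361) / ord(278) = 342 / 114 = 3.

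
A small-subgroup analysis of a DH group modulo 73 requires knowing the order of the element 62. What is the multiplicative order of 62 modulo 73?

72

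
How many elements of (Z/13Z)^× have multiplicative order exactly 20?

0

φ(13) = 13 − 1 = 12 = 2^2 · 3.
(Z/13Z)^× is cyclic (|G| = 12); a cyclic group of order m has exactly φ(d) elements of each order d | m, and none otherwise.
Since 20 ∤ 12, the count is 0.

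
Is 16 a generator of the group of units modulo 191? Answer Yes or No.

No

φ(191) = 191 − 1 = 190 = 2 · 5 · 19.
It suffices to check that the order of 16 is not a proper divisor of 190: compute 16^(190/q) for q ∈ {2, 5, 19}.
16^95 ≡ 1 (mod 191)  [q = 2: ≡ 1 ✗]
16^38 ≡ 39 (mod 191)  [q = 5: ≢ 1 ✓]
16^10 ≡ 5 (mod 191)  [q = 19: ≢ 1 ✓]
The check at q = 2 fails, so 16 generates a proper subgroup.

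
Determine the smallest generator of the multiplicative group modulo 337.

10

φ(337) = 337 − 1 = 336 = 2^4 · 3 · 7.
Test candidates g = 2, 3, … against the prime factors q ∈ {2, 3, 7} of φ(337): g is a generator iff g^(336/q) ≢ 1 for every such q.
g = 2: 2^168 ≡ 1 — hits 1, so not a primitive root.
g = 3: 3^168 ≡ 1 — hits 1, so not a primitive root.
g = 4: 4^168 ≡ 1 — hits 1, so not a primitive root.
g = 5: 5^168 ≡ 336; 5^112 ≡ 1 — hits 1, so not a primitive root.
g = 6: 6^168 ≡ 1 — hits 1, so not a primitive root.
g = 7: 7^168 ≡ 1 — hits 1, so not a primitive root.
g = 8: 8^168 ≡ 1 — hits 1, so not a primitive root.
g = 9: 9^168 ≡ 1 — hits 1, so not a primitive root.
g = 10: 10^168 ≡ 336; 10^112 ≡ 128; 10^48 ≡ 175 — none is 1, so 10 is a primitive root.
The smallest primitive root modulo 337 is 10.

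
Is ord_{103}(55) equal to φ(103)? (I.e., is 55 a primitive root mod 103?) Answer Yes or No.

No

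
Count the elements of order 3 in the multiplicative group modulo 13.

φ(13) = 13 − 1 = 12 = 2^2 · 3.
In a cyclic group of order 12, there are φ(d) elements of order d for each divisor d of 12, and zero for non-divisors.
3 | 12, and φ(3) = 3 − 1 = 2.

2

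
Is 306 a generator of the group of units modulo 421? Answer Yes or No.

φ(421) = 421 − 1 = 420 = 2^2 · 3 · 5 · 7.
It suffices to check that the order of 306 is not a proper divisor of 420: compute 306^(420/q) for q ∈ {2, 3, 5, 7}.
306^210 ≡ 420 (mod 421)  [q = 2: ≢ 1 ✓]
306^140 ≡ 1 (mod 421)  [q = 3: ≡ 1 ✗]
306^84 ≡ 1 (mod 421)  [q = 5: ≡ 1 ✗]
306^60 ≡ 385 (mod 421)  [q = 7: ≢ 1 ✓]
Since 306^140 ≡ 1, the order of 306 divides 140 < 420, so 306 is not a primitive root.

No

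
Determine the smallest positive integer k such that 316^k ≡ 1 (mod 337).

The order of 316 must divide φ(337) = 337 − 1 = 336 = 2^4 · 3 · 7.
Divisors of 336: 1, 2, 3, 4, 6, 7, 8, 12, 14, 16, 21, 24, 28, 42, 48, 56, 84, 112, 168, 336.
Compute 316^d (mod 337) for the divisors d until we hit 1:
316^1 ≡ 316 (mod 337)
316^2 ≡ 104 (mod 337)
316^3 ≡ 175 (mod 337)
316^4 ≡ 32 (mod 337)
316^6 ≡ 295 (mod 337)
316^7 ≡ 208 (mod 337)
316^8 ≡ 13 (mod 337)
316^12 ≡ 79 (mod 337)
316^14 ≡ 128 (mod 337)
316^16 ≡ 169 (mod 337)
316^21 ≡ 1 (mod 337) ✓
The smallest such exponent is 21, so the order of 316 is 21.

21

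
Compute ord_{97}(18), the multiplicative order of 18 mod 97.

The order of 18 must divide φ(97) = 97 − 1 = 96 = 2^5 · 3.
Divisors of 96: 1, 2, 3, 4, 6, 8, 12, 16, 24, 32, 48, 96.
Evaluate successive powers at the divisors of 96:
18^1 ≡ 18 (mod 97)
18^2 ≡ 33 (mod 97)
18^3 ≡ 12 (mod 97)
18^4 ≡ 22 (mod 97)
18^6 ≡ 47 (mod 97)
18^8 ≡ 96 (mod 97)
18^12 ≡ 75 (mod 97)
18^16 ≡ 1 (mod 97) ✓
The smallest such exponent is 16, so the order of 18 is 16.

16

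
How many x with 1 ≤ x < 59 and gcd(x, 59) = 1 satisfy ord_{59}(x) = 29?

28

φ(59) = 59 − 1 = 58 = 2 · 29.
(Z/59Z)^× is cyclic (|G| = 58); a cyclic group of order m has exactly φ(d) elements of each order d | m, and none otherwise.
29 | 58, and φ(29) = 29 − 1 = 28.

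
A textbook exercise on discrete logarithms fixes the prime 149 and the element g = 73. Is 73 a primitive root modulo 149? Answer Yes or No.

φ(149) = 149 − 1 = 148 = 2^2 · 37.
Test 73^(148/q) mod 149 for each prime factor q of 148:
73^74 ≡ 1 (mod 149)  [q = 2: ≡ 1 ✗]
73^4 ≡ 33 (mod 149)  [q = 37: ≢ 1 ✓]
The check at q = 2 fails, so 73 generates a proper subgroup.

No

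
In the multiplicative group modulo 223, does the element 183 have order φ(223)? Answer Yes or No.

No

φ(223) = 223 − 1 = 222 = 2 · 3 · 37.
An element g generates (Z/223Z)^× iff g^(222/q) ≢ 1 (mod 223) for each prime q ∈ {2, 3, 37}.
183^111 ≡ 1 (mod 223)  [q = 2: ≡ 1 ✗]
183^74 ≡ 39 (mod 223)  [q = 3: ≢ 1 ✓]
183^6 ≡ 1 (mod 223)  [q = 37: ≡ 1 ✗]
Since 183^111 ≡ 1, the order of 183 divides 111 < 222, so 183 is not a primitive root.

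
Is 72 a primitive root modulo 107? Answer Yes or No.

φ(107) = 107 − 1 = 106 = 2 · 53.
72 is a primitive root mod 107 iff 72^(φ(107)/q) ≢ 1 for every prime q | φ(107), i.e. q ∈ {2, 53}.
72^53 ≡ 106 (mod 107)  [q = 2: ≢ 1 ✓]
72^2 ≡ 48 (mod 107)  [q = 53: ≢ 1 ✓]
All checks pass, so 72 has order 106 and is a primitive root modulo 107.

Yes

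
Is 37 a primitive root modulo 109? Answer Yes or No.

Yes

φ(109) = 109 − 1 = 108 = 2^2 · 3^3.
An element g generates (Z/109Z)^× iff g^(108/q) ≢ 1 (mod 109) for each prime q ∈ {2, 3}.
37^54 ≡ 108 (mod 109)  [q = 2: ≢ 1 ✓]
37^36 ≡ 45 (mod 109)  [q = 3: ≢ 1 ✓]
None equal 1, so ord_109(37) = 108: 37 is a primitive root.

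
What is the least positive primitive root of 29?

φ(29) = 29 − 1 = 28 = 2^2 · 7.
Test candidates g = 2, 3, … against the prime factors q ∈ {2, 7} of φ(29): g is a generator iff g^(28/q) ≢ 1 for every such q.
g = 2: 2^14 ≡ 28; 2^4 ≡ 16 — none is 1, so 2 is a primitive root.
The smallest primitive root modulo 29 is 2.

2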